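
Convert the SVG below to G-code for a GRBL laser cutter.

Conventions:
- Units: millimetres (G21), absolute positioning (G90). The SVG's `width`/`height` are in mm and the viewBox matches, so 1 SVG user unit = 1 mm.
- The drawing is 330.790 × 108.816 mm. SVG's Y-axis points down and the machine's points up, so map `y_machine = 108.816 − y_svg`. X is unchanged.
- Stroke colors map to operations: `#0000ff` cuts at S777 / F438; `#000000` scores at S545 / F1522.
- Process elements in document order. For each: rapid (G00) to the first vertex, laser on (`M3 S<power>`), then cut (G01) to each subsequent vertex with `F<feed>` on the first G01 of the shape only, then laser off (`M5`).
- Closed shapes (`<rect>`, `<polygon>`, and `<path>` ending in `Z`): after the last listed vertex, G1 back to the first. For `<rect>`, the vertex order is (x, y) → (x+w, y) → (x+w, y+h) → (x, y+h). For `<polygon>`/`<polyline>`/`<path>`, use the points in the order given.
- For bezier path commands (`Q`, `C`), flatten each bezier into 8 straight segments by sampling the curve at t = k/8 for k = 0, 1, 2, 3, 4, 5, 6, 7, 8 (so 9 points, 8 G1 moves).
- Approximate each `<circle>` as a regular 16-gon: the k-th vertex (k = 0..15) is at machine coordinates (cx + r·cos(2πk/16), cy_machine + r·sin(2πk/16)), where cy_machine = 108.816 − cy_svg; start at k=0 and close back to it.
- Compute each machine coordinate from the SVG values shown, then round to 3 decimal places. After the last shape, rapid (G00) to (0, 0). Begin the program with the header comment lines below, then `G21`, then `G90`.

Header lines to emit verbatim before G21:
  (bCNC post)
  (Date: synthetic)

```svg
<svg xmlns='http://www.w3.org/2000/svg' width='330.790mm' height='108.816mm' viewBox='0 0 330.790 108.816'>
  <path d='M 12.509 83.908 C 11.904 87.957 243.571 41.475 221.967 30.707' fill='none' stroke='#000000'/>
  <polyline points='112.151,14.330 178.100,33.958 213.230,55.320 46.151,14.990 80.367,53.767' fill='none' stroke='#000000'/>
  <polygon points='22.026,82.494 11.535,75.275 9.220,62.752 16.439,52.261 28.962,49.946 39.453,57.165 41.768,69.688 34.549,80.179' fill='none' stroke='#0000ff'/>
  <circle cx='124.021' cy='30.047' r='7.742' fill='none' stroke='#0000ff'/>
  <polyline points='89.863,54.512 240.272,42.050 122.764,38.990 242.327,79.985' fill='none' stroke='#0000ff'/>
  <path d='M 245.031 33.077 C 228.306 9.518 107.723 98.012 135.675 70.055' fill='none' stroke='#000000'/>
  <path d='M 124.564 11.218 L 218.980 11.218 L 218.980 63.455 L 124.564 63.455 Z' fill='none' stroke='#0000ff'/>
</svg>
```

Since the viewBox matches the mm dimensions, user units are millimetres directly. The only transform is the Y-flip y_m = 108.816 − y_svg.

Shape 1 is a cubic bezier drawn with `<path>`. Its stroke #000000 means score at S545, F1522. After flipping Y the toolpath is (12.509,24.908) → (22.222,25.590) → (48.020,29.998) → (84.213,37.123) → (125.113,45.952) → (165.028,55.476) → (198.268,64.684) → (219.145,72.565) → (221.967,78.109).

Shape 2 is a open polyline drawn with `<polyline>`. Its stroke #000000 means score at S545, F1522. After flipping Y the toolpath is (112.151,94.486) → (178.100,74.858) → (213.230,53.496) → (46.151,93.826) → (80.367,55.049).

Shape 3 is a regular polygon drawn with `<polygon>`. Its stroke #0000ff means cut at S777, F438. After flipping Y the toolpath is (22.026,26.322) → (11.535,33.541) → (9.220,46.064) → (16.439,56.555) → (28.962,58.870) → (39.453,51.651) → (41.768,39.128) → (34.549,28.637) → (22.026,26.322), returning to the start.

Shape 4 is a circle drawn with `<circle>`. Its stroke #0000ff means cut at S777, F438. After flipping Y the toolpath is (131.763,78.769) → (131.174,81.732) → (129.495,84.243) → (126.984,85.922) → (124.021,86.511) → (121.058,85.922) → (118.547,84.243) → (116.868,81.732) → (116.279,78.769) → (116.868,75.806) → (118.547,73.295) → (121.058,71.616) → (124.021,71.027) → (126.984,71.616) → (129.495,73.295) → (131.174,75.806) → (131.763,78.769), returning to the start.

Shape 5 is a open polyline drawn with `<polyline>`. Its stroke #0000ff means cut at S777, F438. After flipping Y the toolpath is (89.863,54.304) → (240.272,66.766) → (122.764,69.826) → (242.327,28.831).

Shape 6 is a cubic bezier drawn with `<path>`. Its stroke #000000 means score at S545, F1522. After flipping Y the toolpath is (245.031,75.739) → (234.384,79.767) → (216.958,75.969) → (195.710,67.021) → (173.599,55.601) → (153.582,44.387) → (138.618,36.057) → (131.663,33.289) → (135.675,38.761).

Shape 7 is a rectangle drawn with `<path>`. Its stroke #0000ff means cut at S777, F438. After flipping Y the toolpath is (124.564,97.598) → (218.980,97.598) → (218.980,45.361) → (124.564,45.361) → (124.564,97.598), returning to the start.

(bCNC post)
(Date: synthetic)
G21
G90
G00 X12.509 Y24.908
M3 S545
G01 X22.222 Y25.590 F1522
G01 X48.020 Y29.998
G01 X84.213 Y37.123
G01 X125.113 Y45.952
G01 X165.028 Y55.476
G01 X198.268 Y64.684
G01 X219.145 Y72.565
G01 X221.967 Y78.109
M5
G00 X112.151 Y94.486
M3 S545
G01 X178.100 Y74.858 F1522
G01 X213.230 Y53.496
G01 X46.151 Y93.826
G01 X80.367 Y55.049
M5
G00 X22.026 Y26.322
M3 S777
G01 X11.535 Y33.541 F438
G01 X9.220 Y46.064
G01 X16.439 Y56.555
G01 X28.962 Y58.870
G01 X39.453 Y51.651
G01 X41.768 Y39.128
G01 X34.549 Y28.637
G01 X22.026 Y26.322
M5
G00 X131.763 Y78.769
M3 S777
G01 X131.174 Y81.732 F438
G01 X129.495 Y84.243
G01 X126.984 Y85.922
G01 X124.021 Y86.511
G01 X121.058 Y85.922
G01 X118.547 Y84.243
G01 X116.868 Y81.732
G01 X116.279 Y78.769
G01 X116.868 Y75.806
G01 X118.547 Y73.295
G01 X121.058 Y71.616
G01 X124.021 Y71.027
G01 X126.984 Y71.616
G01 X129.495 Y73.295
G01 X131.174 Y75.806
G01 X131.763 Y78.769
M5
G00 X89.863 Y54.304
M3 S777
G01 X240.272 Y66.766 F438
G01 X122.764 Y69.826
G01 X242.327 Y28.831
M5
G00 X245.031 Y75.739
M3 S545
G01 X234.384 Y79.767 F1522
G01 X216.958 Y75.969
G01 X195.710 Y67.021
G01 X173.599 Y55.601
G01 X153.582 Y44.387
G01 X138.618 Y36.057
G01 X131.663 Y33.289
G01 X135.675 Y38.761
M5
G00 X124.564 Y97.598
M3 S777
G01 X218.980 Y97.598 F438
G01 X218.980 Y45.361
G01 X124.564 Y45.361
G01 X124.564 Y97.598
M5
G00 X0.000 Y0.000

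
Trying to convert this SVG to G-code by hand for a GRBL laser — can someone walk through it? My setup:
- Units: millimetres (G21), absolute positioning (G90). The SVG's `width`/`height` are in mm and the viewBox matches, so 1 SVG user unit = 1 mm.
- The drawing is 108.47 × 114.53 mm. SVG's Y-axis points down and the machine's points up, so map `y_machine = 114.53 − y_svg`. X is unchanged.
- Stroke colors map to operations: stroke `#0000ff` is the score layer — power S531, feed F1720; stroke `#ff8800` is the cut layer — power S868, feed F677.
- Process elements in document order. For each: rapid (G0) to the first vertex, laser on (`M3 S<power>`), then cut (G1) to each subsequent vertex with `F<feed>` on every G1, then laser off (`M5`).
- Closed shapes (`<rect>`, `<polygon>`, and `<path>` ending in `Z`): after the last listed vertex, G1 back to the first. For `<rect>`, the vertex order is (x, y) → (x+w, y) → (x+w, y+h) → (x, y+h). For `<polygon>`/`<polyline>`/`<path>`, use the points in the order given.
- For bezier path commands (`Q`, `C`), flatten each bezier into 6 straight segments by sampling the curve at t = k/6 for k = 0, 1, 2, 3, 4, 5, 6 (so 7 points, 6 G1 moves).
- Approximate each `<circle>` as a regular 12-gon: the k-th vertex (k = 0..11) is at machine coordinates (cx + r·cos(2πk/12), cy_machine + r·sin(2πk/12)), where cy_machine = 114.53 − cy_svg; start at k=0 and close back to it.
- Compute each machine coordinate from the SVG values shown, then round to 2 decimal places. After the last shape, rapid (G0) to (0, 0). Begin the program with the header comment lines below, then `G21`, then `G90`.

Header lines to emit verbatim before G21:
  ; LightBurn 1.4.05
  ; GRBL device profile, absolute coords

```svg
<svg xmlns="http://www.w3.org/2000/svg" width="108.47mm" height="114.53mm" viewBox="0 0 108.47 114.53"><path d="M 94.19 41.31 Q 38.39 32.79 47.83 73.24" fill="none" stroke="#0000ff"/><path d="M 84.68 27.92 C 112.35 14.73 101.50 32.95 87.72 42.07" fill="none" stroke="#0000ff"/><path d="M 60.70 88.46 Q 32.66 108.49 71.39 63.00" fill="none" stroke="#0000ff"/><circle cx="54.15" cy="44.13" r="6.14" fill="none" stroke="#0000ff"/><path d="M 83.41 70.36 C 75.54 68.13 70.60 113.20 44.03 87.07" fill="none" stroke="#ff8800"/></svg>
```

; LightBurn 1.4.05
; GRBL device profile, absolute coords
G21
G90
G0 X94.19 Y73.22
M3 S531
G1 X77.40 Y74.70 F1720
G1 X64.24 Y73.46 F1720
G1 X54.70 Y69.50 F1720
G1 X48.79 Y62.82 F1720
G1 X46.50 Y53.41 F1720
G1 X47.83 Y41.29 F1720
M5
G0 X84.68 Y86.61
M3 S531
G1 X95.47 Y90.78 F1720
G1 X100.83 Y90.83 F1720
G1 X101.74 Y87.90 F1720
G1 X99.21 Y83.11 F1720
G1 X94.20 Y77.59 F1720
G1 X87.72 Y72.46 F1720
M5
G0 X60.70 Y26.07
M3 S531
G1 X53.21 Y21.21 F1720
G1 X49.43 Y20.00 F1720
G1 X49.35 Y22.42 F1720
G1 X52.99 Y28.48 F1720
G1 X60.33 Y38.19 F1720
G1 X71.39 Y51.53 F1720
M5
G0 X60.29 Y70.40
M3 S531
G1 X59.47 Y73.47 F1720
G1 X57.22 Y75.72 F1720
G1 X54.15 Y76.54 F1720
G1 X51.08 Y75.72 F1720
G1 X48.83 Y73.47 F1720
G1 X48.01 Y70.40 F1720
G1 X48.83 Y67.33 F1720
G1 X51.08 Y65.08 F1720
G1 X54.15 Y64.26 F1720
G1 X57.22 Y65.08 F1720
G1 X59.47 Y67.33 F1720
G1 X60.29 Y70.40 F1720
M5
G0 X83.41 Y44.17
M3 S868
G1 X79.61 Y41.89 F677
G1 X75.61 Y35.02 F677
G1 X70.73 Y26.85 F677
G1 X64.30 Y20.67 F677
G1 X55.63 Y19.78 F677
G1 X44.03 Y27.46 F677
M5
G0 X0.00 Y0.00

Since the viewBox matches the mm dimensions, user units are millimetres directly. The only transform is the Y-flip y_m = 114.53 − y_svg.

Shape 1 is a quadratic bezier drawn with `<path>`. Its stroke #0000ff means score at S531, F1720. After flipping Y the toolpath is (94.19,73.22) → (77.40,74.70) → (64.24,73.46) → (54.70,69.50) → (48.79,62.82) → (46.50,53.41) → (47.83,41.29).

Shape 2 is a cubic bezier drawn with `<path>`. Its stroke #0000ff means score at S531, F1720. After flipping Y the toolpath is (84.68,86.61) → (95.47,90.78) → (100.83,90.83) → (101.74,87.90) → (99.21,83.11) → (94.20,77.59) → (87.72,72.46).

Shape 3 is a quadratic bezier drawn with `<path>`. Its stroke #0000ff means score at S531, F1720. After flipping Y the toolpath is (60.70,26.07) → (53.21,21.21) → (49.43,20.00) → (49.35,22.42) → (52.99,28.48) → (60.33,38.19) → (71.39,51.53).

Shape 4 is a circle drawn with `<circle>`. Its stroke #0000ff means score at S531, F1720. After flipping Y the toolpath is (60.29,70.40) → (59.47,73.47) → (57.22,75.72) → (54.15,76.54) → (51.08,75.72) → (48.83,73.47) → (48.01,70.40) → (48.83,67.33) → (51.08,65.08) → (54.15,64.26) → (57.22,65.08) → (59.47,67.33) → (60.29,70.40), returning to the start.

Shape 5 is a cubic bezier drawn with `<path>`. Its stroke #ff8800 means cut at S868, F677. After flipping Y the toolpath is (83.41,44.17) → (79.61,41.89) → (75.61,35.02) → (70.73,26.85) → (64.30,20.67) → (55.63,19.78) → (44.03,27.46).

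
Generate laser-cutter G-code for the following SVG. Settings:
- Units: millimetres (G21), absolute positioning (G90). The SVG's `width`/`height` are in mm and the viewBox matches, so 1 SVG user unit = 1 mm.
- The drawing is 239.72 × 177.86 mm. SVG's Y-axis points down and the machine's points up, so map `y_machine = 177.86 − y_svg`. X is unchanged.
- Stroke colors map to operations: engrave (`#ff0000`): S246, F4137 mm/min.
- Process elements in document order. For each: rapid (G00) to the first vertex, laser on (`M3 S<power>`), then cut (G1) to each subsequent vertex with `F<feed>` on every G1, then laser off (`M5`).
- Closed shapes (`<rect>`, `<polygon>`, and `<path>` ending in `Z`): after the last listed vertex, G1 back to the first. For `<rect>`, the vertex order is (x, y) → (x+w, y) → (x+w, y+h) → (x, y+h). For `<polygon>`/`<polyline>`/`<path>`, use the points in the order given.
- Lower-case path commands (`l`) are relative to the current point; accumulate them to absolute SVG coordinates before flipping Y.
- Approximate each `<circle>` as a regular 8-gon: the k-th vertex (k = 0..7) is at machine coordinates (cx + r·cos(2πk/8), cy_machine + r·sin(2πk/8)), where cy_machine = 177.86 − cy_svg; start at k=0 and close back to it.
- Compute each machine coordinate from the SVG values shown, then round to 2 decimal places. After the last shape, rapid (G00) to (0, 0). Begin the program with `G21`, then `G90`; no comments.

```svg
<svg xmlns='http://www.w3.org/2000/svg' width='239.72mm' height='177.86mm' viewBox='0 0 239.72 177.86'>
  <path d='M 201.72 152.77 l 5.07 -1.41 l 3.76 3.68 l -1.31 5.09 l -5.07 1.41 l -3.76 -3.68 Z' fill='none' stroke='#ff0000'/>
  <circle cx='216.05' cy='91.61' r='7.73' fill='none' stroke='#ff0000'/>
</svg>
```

1 u = 1 mm; y_m = 177.86 − y.

[1] `<path>` regular polygon, #ff0000→engrave S246 F4137: (201.72,25.09) → (206.79,26.50) → (210.55,22.82) → (209.24,17.73) → (204.17,16.32) → (200.41,20.00) → (201.72,25.09) (closed)

[2] `<circle>` circle, #ff0000→engrave S246 F4137: (223.78,86.25) → (221.52,91.72) → (216.05,93.98) → (210.58,91.72) → (208.32,86.25) → (210.58,80.78) → (216.05,78.52) → (221.52,80.78) → (223.78,86.25) (closed)

G21
G90
G00 X201.72 Y25.09
M3 S246
G1 X206.79 Y26.50 F4137
G1 X210.55 Y22.82 F4137
G1 X209.24 Y17.73 F4137
G1 X204.17 Y16.32 F4137
G1 X200.41 Y20.00 F4137
G1 X201.72 Y25.09 F4137
M5
G00 X223.78 Y86.25
M3 S246
G1 X221.52 Y91.72 F4137
G1 X216.05 Y93.98 F4137
G1 X210.58 Y91.72 F4137
G1 X208.32 Y86.25 F4137
G1 X210.58 Y80.78 F4137
G1 X216.05 Y78.52 F4137
G1 X221.52 Y80.78 F4137
G1 X223.78 Y86.25 F4137
M5
G00 X0.00 Y0.00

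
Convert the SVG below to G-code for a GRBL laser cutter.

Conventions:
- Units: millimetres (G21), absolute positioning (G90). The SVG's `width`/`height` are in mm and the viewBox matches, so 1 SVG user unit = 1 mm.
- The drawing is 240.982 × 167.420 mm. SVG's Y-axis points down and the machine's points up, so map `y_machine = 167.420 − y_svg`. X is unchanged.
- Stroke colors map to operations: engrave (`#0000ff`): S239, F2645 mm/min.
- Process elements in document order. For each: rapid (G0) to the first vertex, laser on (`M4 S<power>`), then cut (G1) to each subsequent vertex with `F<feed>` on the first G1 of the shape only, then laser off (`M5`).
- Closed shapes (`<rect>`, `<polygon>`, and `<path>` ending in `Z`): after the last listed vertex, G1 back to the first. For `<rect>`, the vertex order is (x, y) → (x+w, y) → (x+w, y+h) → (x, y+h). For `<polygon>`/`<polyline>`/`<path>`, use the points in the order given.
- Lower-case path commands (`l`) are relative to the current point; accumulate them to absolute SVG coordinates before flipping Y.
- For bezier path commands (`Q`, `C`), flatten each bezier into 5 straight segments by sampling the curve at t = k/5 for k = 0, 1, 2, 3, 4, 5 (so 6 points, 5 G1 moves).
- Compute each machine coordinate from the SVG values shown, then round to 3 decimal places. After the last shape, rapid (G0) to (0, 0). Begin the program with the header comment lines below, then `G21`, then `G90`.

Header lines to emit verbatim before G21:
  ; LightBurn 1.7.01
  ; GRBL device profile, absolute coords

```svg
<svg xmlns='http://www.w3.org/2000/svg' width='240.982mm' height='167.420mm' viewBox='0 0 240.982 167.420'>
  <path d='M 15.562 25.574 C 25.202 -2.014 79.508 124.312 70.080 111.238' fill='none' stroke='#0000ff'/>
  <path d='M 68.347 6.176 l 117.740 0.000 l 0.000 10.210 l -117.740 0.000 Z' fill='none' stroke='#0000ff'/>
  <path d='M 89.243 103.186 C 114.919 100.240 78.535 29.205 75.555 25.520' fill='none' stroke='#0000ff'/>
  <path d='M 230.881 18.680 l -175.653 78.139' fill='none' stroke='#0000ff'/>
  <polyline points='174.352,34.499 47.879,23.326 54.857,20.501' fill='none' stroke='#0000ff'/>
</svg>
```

1 u = 1 mm; y_m = 167.420 − y.

[1] `<path>` cubic bezier, #0000ff→engrave S239 F2645: (15.562,141.846) → (25.839,142.276) → (41.632,119.845) → (57.739,88.633) → (68.956,62.719) → (70.080,56.182)

[2] `<path>` rectangle, #0000ff→engrave S239 F2645: (68.347,161.244) → (186.087,161.244) → (186.087,151.034) → (68.347,151.034) → (68.347,161.244) (closed)

[3] `<path>` cubic bezier, #0000ff→engrave S239 F2645: (89.243,64.234) → (97.965,73.089) → (96.375,91.784) → (89.055,113.818) → (80.588,132.691) → (75.555,141.900)

[4] `<path>` line segment, #0000ff→engrave S239 F2645: (230.881,148.740) → (55.228,70.601)

[5] `<polyline>` open polyline, #0000ff→engrave S239 F2645: (174.352,132.921) → (47.879,144.094) → (54.857,146.919)

; LightBurn 1.7.01
; GRBL device profile, absolute coords
G21
G90
G0 X15.562 Y141.846
M4 S239
G1 X25.839 Y142.276 F2645
G1 X41.632 Y119.845
G1 X57.739 Y88.633
G1 X68.956 Y62.719
G1 X70.080 Y56.182
M5
G0 X68.347 Y161.244
M4 S239
G1 X186.087 Y161.244 F2645
G1 X186.087 Y151.034
G1 X68.347 Y151.034
G1 X68.347 Y161.244
M5
G0 X89.243 Y64.234
M4 S239
G1 X97.965 Y73.089 F2645
G1 X96.375 Y91.784
G1 X89.055 Y113.818
G1 X80.588 Y132.691
G1 X75.555 Y141.900
M5
G0 X230.881 Y148.740
M4 S239
G1 X55.228 Y70.601 F2645
M5
G0 X174.352 Y132.921
M4 S239
G1 X47.879 Y144.094 F2645
G1 X54.857 Y146.919
M5
G0 X0.000 Y0.000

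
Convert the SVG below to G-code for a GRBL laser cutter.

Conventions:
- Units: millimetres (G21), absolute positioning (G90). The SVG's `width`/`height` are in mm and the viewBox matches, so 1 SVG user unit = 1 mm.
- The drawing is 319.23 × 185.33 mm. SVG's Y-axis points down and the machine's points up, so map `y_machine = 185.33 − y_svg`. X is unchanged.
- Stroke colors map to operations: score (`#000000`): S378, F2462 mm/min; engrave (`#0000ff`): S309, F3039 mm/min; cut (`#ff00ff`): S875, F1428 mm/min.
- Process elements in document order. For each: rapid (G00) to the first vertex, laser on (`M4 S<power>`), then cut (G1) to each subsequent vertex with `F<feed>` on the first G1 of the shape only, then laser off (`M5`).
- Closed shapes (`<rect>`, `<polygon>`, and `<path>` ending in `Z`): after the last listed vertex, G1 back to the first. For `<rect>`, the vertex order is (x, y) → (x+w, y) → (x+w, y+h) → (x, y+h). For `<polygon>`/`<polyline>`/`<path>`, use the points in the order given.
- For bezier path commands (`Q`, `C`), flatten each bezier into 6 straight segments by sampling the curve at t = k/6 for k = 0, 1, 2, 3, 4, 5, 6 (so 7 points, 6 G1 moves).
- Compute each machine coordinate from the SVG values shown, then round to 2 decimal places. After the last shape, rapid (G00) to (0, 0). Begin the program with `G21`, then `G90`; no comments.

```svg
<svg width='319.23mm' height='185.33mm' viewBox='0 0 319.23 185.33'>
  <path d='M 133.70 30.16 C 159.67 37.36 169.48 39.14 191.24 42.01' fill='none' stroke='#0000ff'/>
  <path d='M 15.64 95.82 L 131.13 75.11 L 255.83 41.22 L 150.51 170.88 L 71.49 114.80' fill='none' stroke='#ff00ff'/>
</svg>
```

viewBox `0 0 319.23 185.33` with mm width/height → 1 unit = 1 mm. Flip: y_m = 185.33 − y_svg.

**Shape 1** — `<path>` cubic bezier, stroke `#0000ff` → engrave (S309, F3039). Control points (SVG): P0=(133.70,30.16), P1=(159.67,37.36), P2=(169.48,39.14), P3=(191.24,42.01); sampled at t=k/6. Machine vertices: (133.70,155.17) → (145.47,151.99) → (155.32,149.54) → (164.05,147.62) → (172.42,146.07) → (181.23,144.69) → (191.24,143.32). Open path.

**Shape 2** — `<path>` open polyline, stroke `#ff00ff` → cut (S875, F1428). Machine vertices: (15.64,89.51) → (131.13,110.22) → (255.83,144.11) → (150.51,14.45) → (71.49,70.53). Open path.

G21
G90
G00 X133.70 Y155.17
M4 S309
G1 X145.47 Y151.99 F3039
G1 X155.32 Y149.54
G1 X164.05 Y147.62
G1 X172.42 Y146.07
G1 X181.23 Y144.69
G1 X191.24 Y143.32
M5
G00 X15.64 Y89.51
M4 S875
G1 X131.13 Y110.22 F1428
G1 X255.83 Y144.11
G1 X150.51 Y14.45
G1 X71.49 Y70.53
M5
G00 X0.00 Y0.00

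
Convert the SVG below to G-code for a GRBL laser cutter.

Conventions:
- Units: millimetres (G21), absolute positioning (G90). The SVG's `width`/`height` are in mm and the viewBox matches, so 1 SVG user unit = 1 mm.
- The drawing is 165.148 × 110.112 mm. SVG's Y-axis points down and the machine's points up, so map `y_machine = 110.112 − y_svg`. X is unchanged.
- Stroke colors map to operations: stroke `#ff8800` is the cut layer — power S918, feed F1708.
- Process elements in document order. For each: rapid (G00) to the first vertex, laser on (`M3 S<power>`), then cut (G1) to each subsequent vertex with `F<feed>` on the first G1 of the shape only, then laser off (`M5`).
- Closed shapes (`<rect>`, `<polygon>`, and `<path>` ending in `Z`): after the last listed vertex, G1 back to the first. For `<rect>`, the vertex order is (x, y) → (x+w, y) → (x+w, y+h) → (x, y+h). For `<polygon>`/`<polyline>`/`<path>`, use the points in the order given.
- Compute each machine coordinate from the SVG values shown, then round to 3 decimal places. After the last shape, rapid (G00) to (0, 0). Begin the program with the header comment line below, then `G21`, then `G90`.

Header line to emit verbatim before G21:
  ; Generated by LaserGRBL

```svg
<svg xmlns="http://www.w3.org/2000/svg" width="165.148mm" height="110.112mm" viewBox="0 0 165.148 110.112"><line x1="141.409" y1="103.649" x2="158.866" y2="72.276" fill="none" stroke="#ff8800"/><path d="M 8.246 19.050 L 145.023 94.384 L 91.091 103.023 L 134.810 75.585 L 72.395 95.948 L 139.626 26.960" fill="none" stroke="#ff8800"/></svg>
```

1 u = 1 mm; y_m = 110.112 − y.

[1] `<line>` line segment, #ff8800→cut S918 F1708: (141.409,6.463) → (158.866,37.836)

[2] `<path>` open polyline, #ff8800→cut S918 F1708: (8.246,91.062) → (145.023,15.728) → (91.091,7.089) → (134.810,34.527) → (72.395,14.164) → (139.626,83.152)

; Generated by LaserGRBL
G21
G90
G00 X141.409 Y6.463
M3 S918
G1 X158.866 Y37.836 F1708
M5
G00 X8.246 Y91.062
M3 S918
G1 X145.023 Y15.728 F1708
G1 X91.091 Y7.089
G1 X134.810 Y34.527
G1 X72.395 Y14.164
G1 X139.626 Y83.152
M5
G00 X0.000 Y0.000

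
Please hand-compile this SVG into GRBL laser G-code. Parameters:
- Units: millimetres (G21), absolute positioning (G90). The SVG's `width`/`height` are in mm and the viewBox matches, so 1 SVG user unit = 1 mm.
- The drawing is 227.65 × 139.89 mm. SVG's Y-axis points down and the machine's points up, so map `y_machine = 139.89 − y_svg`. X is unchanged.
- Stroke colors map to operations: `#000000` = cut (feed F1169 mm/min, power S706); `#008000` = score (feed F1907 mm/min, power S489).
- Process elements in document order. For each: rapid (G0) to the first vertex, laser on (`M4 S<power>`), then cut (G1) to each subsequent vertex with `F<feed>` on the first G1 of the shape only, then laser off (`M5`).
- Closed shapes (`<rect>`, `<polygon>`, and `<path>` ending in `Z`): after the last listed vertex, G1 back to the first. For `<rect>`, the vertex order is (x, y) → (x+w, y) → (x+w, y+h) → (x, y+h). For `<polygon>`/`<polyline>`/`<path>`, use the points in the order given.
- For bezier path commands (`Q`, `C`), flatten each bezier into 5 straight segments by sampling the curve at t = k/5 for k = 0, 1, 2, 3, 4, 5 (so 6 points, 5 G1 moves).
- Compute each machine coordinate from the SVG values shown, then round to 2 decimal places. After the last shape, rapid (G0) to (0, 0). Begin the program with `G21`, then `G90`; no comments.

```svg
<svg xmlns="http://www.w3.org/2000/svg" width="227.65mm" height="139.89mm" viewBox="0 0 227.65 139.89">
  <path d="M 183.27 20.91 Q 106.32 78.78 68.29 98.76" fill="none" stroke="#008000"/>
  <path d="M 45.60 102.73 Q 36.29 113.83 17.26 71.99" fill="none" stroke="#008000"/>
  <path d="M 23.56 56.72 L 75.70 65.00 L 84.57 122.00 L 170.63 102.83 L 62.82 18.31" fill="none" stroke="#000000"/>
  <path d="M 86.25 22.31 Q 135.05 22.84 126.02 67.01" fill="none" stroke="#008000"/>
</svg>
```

Since the viewBox matches the mm dimensions, user units are millimetres directly. The only transform is the Y-flip y_m = 139.89 − y_svg.

Shape 1 is a quadratic bezier drawn with `<path>`. Its stroke #008000 means score at S489, F1907. After flipping Y the toolpath is (183.27,118.98) → (154.05,97.35) → (127.94,78.75) → (104.94,63.18) → (85.06,50.64) → (68.29,41.13).

Shape 2 is a quadratic bezier drawn with `<path>`. Its stroke #008000 means score at S489, F1907. After flipping Y the toolpath is (45.60,37.16) → (41.49,34.84) → (36.60,36.75) → (30.93,42.90) → (24.48,53.28) → (17.26,67.90).

Shape 3 is a open polyline drawn with `<path>`. Its stroke #000000 means cut at S706, F1169. After flipping Y the toolpath is (23.56,83.17) → (75.70,74.89) → (84.57,17.89) → (170.63,37.06) → (62.82,121.58).

Shape 4 is a quadratic bezier drawn with `<path>`. Its stroke #008000 means score at S489, F1907. After flipping Y the toolpath is (86.25,117.58) → (103.46,115.62) → (116.04,110.17) → (123.99,101.23) → (127.32,88.80) → (126.02,72.88).

G21
G90
G0 X183.27 Y118.98
M4 S489
G1 X154.05 Y97.35 F1907
G1 X127.94 Y78.75
G1 X104.94 Y63.18
G1 X85.06 Y50.64
G1 X68.29 Y41.13
M5
G0 X45.60 Y37.16
M4 S489
G1 X41.49 Y34.84 F1907
G1 X36.60 Y36.75
G1 X30.93 Y42.90
G1 X24.48 Y53.28
G1 X17.26 Y67.90
M5
G0 X23.56 Y83.17
M4 S706
G1 X75.70 Y74.89 F1169
G1 X84.57 Y17.89
G1 X170.63 Y37.06
G1 X62.82 Y121.58
M5
G0 X86.25 Y117.58
M4 S489
G1 X103.46 Y115.62 F1907
G1 X116.04 Y110.17
G1 X123.99 Y101.23
G1 X127.32 Y88.80
G1 X126.02 Y72.88
M5
G0 X0.00 Y0.00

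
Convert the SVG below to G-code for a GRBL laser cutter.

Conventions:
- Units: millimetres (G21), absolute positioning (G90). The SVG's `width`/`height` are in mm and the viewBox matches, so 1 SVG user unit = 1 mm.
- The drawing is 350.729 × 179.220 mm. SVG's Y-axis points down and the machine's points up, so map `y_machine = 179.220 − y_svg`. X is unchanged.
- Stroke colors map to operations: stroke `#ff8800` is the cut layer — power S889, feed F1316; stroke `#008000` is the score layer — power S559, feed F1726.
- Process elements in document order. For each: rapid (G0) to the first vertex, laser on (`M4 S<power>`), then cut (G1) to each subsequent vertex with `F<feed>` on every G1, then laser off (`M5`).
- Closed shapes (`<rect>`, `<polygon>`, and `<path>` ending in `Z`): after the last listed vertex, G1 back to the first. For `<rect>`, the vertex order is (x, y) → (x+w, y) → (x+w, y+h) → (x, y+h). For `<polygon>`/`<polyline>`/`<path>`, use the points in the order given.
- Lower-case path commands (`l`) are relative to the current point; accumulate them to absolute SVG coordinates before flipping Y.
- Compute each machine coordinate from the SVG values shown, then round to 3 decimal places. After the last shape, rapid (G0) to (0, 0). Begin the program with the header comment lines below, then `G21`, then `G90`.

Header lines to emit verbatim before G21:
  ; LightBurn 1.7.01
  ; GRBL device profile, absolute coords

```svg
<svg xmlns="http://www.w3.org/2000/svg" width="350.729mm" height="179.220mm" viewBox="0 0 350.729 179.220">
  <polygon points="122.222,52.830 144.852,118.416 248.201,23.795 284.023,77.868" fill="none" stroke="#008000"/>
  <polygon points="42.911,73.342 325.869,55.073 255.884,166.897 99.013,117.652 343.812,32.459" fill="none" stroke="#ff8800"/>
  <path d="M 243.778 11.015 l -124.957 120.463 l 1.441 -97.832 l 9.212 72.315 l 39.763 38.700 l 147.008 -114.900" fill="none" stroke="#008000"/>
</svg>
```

1 u = 1 mm; y_m = 179.220 − y.

[1] `<polygon>` closed polygon, #008000→score S559 F1726: (122.222,126.390) → (144.852,60.804) → (248.201,155.425) → (284.023,101.352) → (122.222,126.390) (closed)

[2] `<polygon>` closed polygon, #ff8800→cut S889 F1316: (42.911,105.878) → (325.869,124.147) → (255.884,12.323) → (99.013,61.568) → (343.812,146.761) → (42.911,105.878) (closed)

[3] `<path>` open polyline, #008000→score S559 F1726: (243.778,168.205) → (118.821,47.742) → (120.262,145.574) → (129.474,73.259) → (169.237,34.559) → (316.245,149.459)

; LightBurn 1.7.01
; GRBL device profile, absolute coords
G21
G90
G0 X122.222 Y126.390
M4 S559
G1 X144.852 Y60.804 F1726
G1 X248.201 Y155.425 F1726
G1 X284.023 Y101.352 F1726
G1 X122.222 Y126.390 F1726
M5
G0 X42.911 Y105.878
M4 S889
G1 X325.869 Y124.147 F1316
G1 X255.884 Y12.323 F1316
G1 X99.013 Y61.568 F1316
G1 X343.812 Y146.761 F1316
G1 X42.911 Y105.878 F1316
M5
G0 X243.778 Y168.205
M4 S559
G1 X118.821 Y47.742 F1726
G1 X120.262 Y145.574 F1726
G1 X129.474 Y73.259 F1726
G1 X169.237 Y34.559 F1726
G1 X316.245 Y149.459 F1726
M5
G0 X0.000 Y0.000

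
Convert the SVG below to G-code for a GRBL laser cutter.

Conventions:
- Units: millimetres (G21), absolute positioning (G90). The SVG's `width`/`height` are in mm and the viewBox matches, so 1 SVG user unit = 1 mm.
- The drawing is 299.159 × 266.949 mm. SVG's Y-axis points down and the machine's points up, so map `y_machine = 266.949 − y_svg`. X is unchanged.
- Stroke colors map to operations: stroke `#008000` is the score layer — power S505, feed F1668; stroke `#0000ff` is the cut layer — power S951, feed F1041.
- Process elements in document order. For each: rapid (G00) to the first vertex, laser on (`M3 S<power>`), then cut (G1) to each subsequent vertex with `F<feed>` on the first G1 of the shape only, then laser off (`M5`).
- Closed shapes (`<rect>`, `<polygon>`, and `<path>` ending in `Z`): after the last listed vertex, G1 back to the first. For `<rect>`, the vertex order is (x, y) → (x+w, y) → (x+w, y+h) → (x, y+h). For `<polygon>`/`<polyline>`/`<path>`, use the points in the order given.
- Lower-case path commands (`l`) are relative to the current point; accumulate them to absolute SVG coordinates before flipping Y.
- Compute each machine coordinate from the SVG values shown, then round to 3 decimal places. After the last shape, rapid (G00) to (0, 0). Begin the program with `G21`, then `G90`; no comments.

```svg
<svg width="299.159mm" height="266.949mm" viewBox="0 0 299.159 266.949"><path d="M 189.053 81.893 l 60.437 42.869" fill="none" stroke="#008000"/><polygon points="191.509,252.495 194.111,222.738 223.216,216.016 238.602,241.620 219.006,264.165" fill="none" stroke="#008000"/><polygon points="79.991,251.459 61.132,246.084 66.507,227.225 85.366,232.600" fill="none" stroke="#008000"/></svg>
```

viewBox `0 0 299.159 266.949` with mm width/height → 1 unit = 1 mm. Flip: y_m = 266.949 − y_svg.

**Shape 1** — `<path>` line segment, stroke `#008000` → score (S505, F1668). Machine vertices: (189.053,185.056) → (249.490,142.187). Open path.

**Shape 2** — `<polygon>` regular polygon, stroke `#008000` → score (S505, F1668). Machine vertices: (191.509,14.454) → (194.111,44.211) → (223.216,50.933) → (238.602,25.329) → (219.006,2.784) → (191.509,14.454). Closed: final G1 returns to the first vertex.

**Shape 3** — `<polygon>` regular polygon, stroke `#008000` → score (S505, F1668). Machine vertices: (79.991,15.490) → (61.132,20.865) → (66.507,39.724) → (85.366,34.349) → (79.991,15.490). Closed: final G1 returns to the first vertex.

G21
G90
G00 X189.053 Y185.056
M3 S505
G1 X249.490 Y142.187 F1668
M5
G00 X191.509 Y14.454
M3 S505
G1 X194.111 Y44.211 F1668
G1 X223.216 Y50.933
G1 X238.602 Y25.329
G1 X219.006 Y2.784
G1 X191.509 Y14.454
M5
G00 X79.991 Y15.490
M3 S505
G1 X61.132 Y20.865 F1668
G1 X66.507 Y39.724
G1 X85.366 Y34.349
G1 X79.991 Y15.490
M5
G00 X0.000 Y0.000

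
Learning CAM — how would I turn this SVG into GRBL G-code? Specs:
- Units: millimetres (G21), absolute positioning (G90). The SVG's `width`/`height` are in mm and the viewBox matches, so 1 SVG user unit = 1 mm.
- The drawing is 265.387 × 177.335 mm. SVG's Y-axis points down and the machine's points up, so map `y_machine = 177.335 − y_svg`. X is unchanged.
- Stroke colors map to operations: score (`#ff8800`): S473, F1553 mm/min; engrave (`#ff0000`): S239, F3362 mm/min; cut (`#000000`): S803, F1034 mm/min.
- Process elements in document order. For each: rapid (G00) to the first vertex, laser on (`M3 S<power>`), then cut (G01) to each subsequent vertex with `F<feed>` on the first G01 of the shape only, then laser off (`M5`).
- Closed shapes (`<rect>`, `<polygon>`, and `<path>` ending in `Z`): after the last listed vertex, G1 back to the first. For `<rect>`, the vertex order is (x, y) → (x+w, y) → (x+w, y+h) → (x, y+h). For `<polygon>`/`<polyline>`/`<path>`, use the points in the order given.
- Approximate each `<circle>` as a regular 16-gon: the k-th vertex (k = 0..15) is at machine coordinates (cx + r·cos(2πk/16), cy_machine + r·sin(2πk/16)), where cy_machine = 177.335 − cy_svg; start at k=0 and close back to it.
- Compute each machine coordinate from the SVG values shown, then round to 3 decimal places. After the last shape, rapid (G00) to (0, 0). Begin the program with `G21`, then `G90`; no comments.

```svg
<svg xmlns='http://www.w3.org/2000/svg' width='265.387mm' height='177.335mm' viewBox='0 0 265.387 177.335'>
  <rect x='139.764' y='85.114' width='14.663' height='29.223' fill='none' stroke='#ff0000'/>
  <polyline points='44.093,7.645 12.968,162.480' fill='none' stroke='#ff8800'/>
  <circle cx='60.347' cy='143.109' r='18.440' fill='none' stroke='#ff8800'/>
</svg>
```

G21
G90
G00 X139.764 Y92.221
M3 S239
G01 X154.427 Y92.221 F3362
G01 X154.427 Y62.998
G01 X139.764 Y62.998
G01 X139.764 Y92.221
M5
G00 X44.093 Y169.690
M3 S473
G01 X12.968 Y14.855 F1553
M5
G00 X78.787 Y34.226
M3 S473
G01 X77.383 Y41.283 F1553
G01 X73.386 Y47.265
G01 X67.404 Y51.262
G01 X60.347 Y52.666
G01 X53.290 Y51.262
G01 X47.308 Y47.265
G01 X43.311 Y41.283
G01 X41.907 Y34.226
G01 X43.311 Y27.169
G01 X47.308 Y21.187
G01 X53.290 Y17.190
G01 X60.347 Y15.786
G01 X67.404 Y17.190
G01 X73.386 Y21.187
G01 X77.383 Y27.169
G01 X78.787 Y34.226
M5
G00 X0.000 Y0.000

Since the viewBox matches the mm dimensions, user units are millimetres directly. The only transform is the Y-flip y_m = 177.335 − y_svg.

Shape 1 is a rectangle drawn with `<rect>`. Its stroke #ff0000 means engrave at S239, F3362. After flipping Y the toolpath is (139.764,92.221) → (154.427,92.221) → (154.427,62.998) → (139.764,62.998) → (139.764,92.221), returning to the start.

Shape 2 is a line segment drawn with `<polyline>`. Its stroke #ff8800 means score at S473, F1553. After flipping Y the toolpath is (44.093,169.690) → (12.968,14.855).

Shape 3 is a circle drawn with `<circle>`. Its stroke #ff8800 means score at S473, F1553. After flipping Y the toolpath is (78.787,34.226) → (77.383,41.283) → (73.386,47.265) → (67.404,51.262) → (60.347,52.666) → (53.290,51.262) → (47.308,47.265) → (43.311,41.283) → (41.907,34.226) → (43.311,27.169) → (47.308,21.187) → (53.290,17.190) → (60.347,15.786) → (67.404,17.190) → (73.386,21.187) → (77.383,27.169) → (78.787,34.226), returning to the start.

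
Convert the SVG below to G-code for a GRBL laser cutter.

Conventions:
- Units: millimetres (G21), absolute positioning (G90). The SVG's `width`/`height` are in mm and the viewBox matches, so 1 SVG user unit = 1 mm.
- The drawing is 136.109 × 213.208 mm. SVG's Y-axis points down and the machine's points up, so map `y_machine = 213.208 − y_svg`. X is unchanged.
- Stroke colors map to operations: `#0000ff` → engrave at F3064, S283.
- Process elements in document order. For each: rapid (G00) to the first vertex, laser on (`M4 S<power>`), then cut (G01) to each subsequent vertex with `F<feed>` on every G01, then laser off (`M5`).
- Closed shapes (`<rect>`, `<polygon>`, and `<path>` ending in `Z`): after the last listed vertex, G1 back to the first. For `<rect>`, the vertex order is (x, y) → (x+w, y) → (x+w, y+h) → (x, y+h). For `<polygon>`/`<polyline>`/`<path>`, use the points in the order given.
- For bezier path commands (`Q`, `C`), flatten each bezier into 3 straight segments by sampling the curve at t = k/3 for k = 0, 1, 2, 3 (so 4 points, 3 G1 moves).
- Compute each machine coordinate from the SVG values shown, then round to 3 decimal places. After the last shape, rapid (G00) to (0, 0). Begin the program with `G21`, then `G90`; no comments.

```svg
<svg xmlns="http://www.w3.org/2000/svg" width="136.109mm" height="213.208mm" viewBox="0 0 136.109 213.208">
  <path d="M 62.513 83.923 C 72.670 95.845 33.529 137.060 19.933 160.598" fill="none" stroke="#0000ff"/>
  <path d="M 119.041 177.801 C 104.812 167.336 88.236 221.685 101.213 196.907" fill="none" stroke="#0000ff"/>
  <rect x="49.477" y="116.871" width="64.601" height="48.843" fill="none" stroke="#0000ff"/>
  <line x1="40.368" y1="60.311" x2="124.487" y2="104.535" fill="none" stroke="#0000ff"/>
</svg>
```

Since the viewBox matches the mm dimensions, user units are millimetres directly. The only transform is the Y-flip y_m = 213.208 − y_svg.

Shape 1 is a cubic bezier drawn with `<path>`. Its stroke #0000ff means engrave at S283, F3064. After flipping Y the toolpath is (62.513,129.285) → (59.009,109.338) → (39.272,80.301) → (19.933,52.610).

Shape 2 is a cubic bezier drawn with `<path>`. Its stroke #0000ff means engrave at S283, F3064. After flipping Y the toolpath is (119.041,35.407) → (105.211,29.598) → (96.906,12.568) → (101.213,16.301).

Shape 3 is a rectangle drawn with `<rect>`. Its stroke #0000ff means engrave at S283, F3064. After flipping Y the toolpath is (49.477,96.337) → (114.078,96.337) → (114.078,47.494) → (49.477,47.494) → (49.477,96.337), returning to the start.

Shape 4 is a line segment drawn with `<line>`. Its stroke #0000ff means engrave at S283, F3064. After flipping Y the toolpath is (40.368,152.897) → (124.487,108.673).

G21
G90
G00 X62.513 Y129.285
M4 S283
G01 X59.009 Y109.338 F3064
G01 X39.272 Y80.301 F3064
G01 X19.933 Y52.610 F3064
M5
G00 X119.041 Y35.407
M4 S283
G01 X105.211 Y29.598 F3064
G01 X96.906 Y12.568 F3064
G01 X101.213 Y16.301 F3064
M5
G00 X49.477 Y96.337
M4 S283
G01 X114.078 Y96.337 F3064
G01 X114.078 Y47.494 F3064
G01 X49.477 Y47.494 F3064
G01 X49.477 Y96.337 F3064
M5
G00 X40.368 Y152.897
M4 S283
G01 X124.487 Y108.673 F3064
M5
G00 X0.000 Y0.000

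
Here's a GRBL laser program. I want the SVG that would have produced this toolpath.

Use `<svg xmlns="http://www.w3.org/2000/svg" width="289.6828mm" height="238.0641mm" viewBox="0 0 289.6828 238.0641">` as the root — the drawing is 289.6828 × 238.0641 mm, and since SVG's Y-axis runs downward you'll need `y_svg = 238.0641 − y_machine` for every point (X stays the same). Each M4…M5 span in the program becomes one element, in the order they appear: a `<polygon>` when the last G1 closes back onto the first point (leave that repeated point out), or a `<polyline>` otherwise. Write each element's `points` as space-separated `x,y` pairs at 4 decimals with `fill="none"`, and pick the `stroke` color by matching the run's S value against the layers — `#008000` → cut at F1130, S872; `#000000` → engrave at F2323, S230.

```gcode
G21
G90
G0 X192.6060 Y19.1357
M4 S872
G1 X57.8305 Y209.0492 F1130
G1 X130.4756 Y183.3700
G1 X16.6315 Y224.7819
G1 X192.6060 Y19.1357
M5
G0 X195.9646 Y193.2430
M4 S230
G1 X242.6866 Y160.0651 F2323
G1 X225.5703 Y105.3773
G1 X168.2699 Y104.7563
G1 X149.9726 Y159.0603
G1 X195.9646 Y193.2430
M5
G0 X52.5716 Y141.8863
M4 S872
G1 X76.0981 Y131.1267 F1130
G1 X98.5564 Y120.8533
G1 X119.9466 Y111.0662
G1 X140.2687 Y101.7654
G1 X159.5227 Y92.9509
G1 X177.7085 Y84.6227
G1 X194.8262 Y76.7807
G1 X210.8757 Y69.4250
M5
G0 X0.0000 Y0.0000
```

y_svg = 238.0641 − y_m.

[1] S872→`#008000` (cut); closed run; points: 192.6060,218.9284 57.8305,29.0149 130.4756,54.6941 16.6315,13.2822

[2] S230→`#000000` (engrave); closed run; points: 195.9646,44.8211 242.6866,77.9990 225.5703,132.6868 168.2699,133.3078 149.9726,79.0038

[3] S872→`#008000` (cut); open run; points: 52.5716,96.1778 76.0981,106.9374 98.5564,117.2108 119.9466,126.9979 140.2687,136.2987 159.5227,145.1132 177.7085,153.4414 194.8262,161.2834 210.8757,168.6391

<svg xmlns="http://www.w3.org/2000/svg" width="289.6828mm" height="238.0641mm" viewBox="0 0 289.6828 238.0641">
  <polygon points="192.6060,218.9284 57.8305,29.0149 130.4756,54.6941 16.6315,13.2822" fill="none" stroke="#008000"/>
  <polygon points="195.9646,44.8211 242.6866,77.9990 225.5703,132.6868 168.2699,133.3078 149.9726,79.0038" fill="none" stroke="#000000"/>
  <polyline points="52.5716,96.1778 76.0981,106.9374 98.5564,117.2108 119.9466,126.9979 140.2687,136.2987 159.5227,145.1132 177.7085,153.4414 194.8262,161.2834 210.8757,168.6391" fill="none" stroke="#008000"/>
</svg>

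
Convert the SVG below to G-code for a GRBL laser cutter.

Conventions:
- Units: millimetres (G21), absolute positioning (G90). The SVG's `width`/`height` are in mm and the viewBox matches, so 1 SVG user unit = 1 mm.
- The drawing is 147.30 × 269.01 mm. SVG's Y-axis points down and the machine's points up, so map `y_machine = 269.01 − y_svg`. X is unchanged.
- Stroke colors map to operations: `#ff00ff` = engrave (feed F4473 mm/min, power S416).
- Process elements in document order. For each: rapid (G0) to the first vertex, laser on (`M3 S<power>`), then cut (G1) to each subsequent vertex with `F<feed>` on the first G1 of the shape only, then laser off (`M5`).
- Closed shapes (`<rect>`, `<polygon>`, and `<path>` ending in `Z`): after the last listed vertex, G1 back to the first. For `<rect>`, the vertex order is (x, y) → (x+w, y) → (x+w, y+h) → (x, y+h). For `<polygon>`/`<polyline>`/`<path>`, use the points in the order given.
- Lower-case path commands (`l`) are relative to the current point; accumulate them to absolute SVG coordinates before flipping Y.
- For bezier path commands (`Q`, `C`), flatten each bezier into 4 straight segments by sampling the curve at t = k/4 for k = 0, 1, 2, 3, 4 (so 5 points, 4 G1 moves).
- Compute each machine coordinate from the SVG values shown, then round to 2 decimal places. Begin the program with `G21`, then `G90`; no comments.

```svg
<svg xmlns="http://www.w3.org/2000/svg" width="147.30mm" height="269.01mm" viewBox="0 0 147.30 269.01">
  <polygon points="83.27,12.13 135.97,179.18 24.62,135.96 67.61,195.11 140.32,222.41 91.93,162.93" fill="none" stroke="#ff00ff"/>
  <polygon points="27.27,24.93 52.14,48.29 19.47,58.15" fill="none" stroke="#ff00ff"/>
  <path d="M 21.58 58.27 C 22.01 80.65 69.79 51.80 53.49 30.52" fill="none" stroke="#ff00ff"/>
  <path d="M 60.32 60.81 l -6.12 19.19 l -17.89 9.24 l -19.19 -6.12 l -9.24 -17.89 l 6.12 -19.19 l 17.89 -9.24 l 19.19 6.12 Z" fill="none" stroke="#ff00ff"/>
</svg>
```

viewBox `0 0 147.30 269.01` with mm width/height → 1 unit = 1 mm. Flip: y_m = 269.01 − y_svg.

**Shape 1** — `<polygon>` closed polygon, stroke `#ff00ff` → engrave (S416, F4473). Machine vertices: (83.27,256.88) → (135.97,89.83) → (24.62,133.05) → (67.61,73.90) → (140.32,46.60) → (91.93,106.08) → (83.27,256.88). Closed: final G1 returns to the first vertex.

**Shape 2** — `<polygon>` regular polygon, stroke `#ff00ff` → engrave (S416, F4473). Machine vertices: (27.27,244.08) → (52.14,220.72) → (19.47,210.86) → (27.27,244.08). Closed: final G1 returns to the first vertex.

**Shape 3** — `<path>` cubic bezier, stroke `#ff00ff` → engrave (S416, F4473). Control points (SVG): P0=(21.58,58.27), P1=(22.01,80.65), P2=(69.79,51.80), P3=(53.49,30.52); sampled at t=k/4. Machine vertices: (21.58,210.74) → (29.04,202.64) → (43.81,208.24) → (55.44,222.03) → (53.49,238.49). Open path.

**Shape 4** — `<path>` regular polygon, stroke `#ff00ff` → engrave (S416, F4473). Machine vertices: (60.32,208.20) → (54.20,189.01) → (36.31,179.77) → (17.12,185.89) → (7.88,203.78) → (14.00,222.97) → (31.89,232.21) → (51.08,226.09) → (60.32,208.20). Closed: final G1 returns to the first vertex.

G21
G90
G0 X83.27 Y256.88
M3 S416
G1 X135.97 Y89.83 F4473
G1 X24.62 Y133.05
G1 X67.61 Y73.90
G1 X140.32 Y46.60
G1 X91.93 Y106.08
G1 X83.27 Y256.88
M5
G0 X27.27 Y244.08
M3 S416
G1 X52.14 Y220.72 F4473
G1 X19.47 Y210.86
G1 X27.27 Y244.08
M5
G0 X21.58 Y210.74
M3 S416
G1 X29.04 Y202.64 F4473
G1 X43.81 Y208.24
G1 X55.44 Y222.03
G1 X53.49 Y238.49
M5
G0 X60.32 Y208.20
M3 S416
G1 X54.20 Y189.01 F4473
G1 X36.31 Y179.77
G1 X17.12 Y185.89
G1 X7.88 Y203.78
G1 X14.00 Y222.97
G1 X31.89 Y232.21
G1 X51.08 Y226.09
G1 X60.32 Y208.20
M5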